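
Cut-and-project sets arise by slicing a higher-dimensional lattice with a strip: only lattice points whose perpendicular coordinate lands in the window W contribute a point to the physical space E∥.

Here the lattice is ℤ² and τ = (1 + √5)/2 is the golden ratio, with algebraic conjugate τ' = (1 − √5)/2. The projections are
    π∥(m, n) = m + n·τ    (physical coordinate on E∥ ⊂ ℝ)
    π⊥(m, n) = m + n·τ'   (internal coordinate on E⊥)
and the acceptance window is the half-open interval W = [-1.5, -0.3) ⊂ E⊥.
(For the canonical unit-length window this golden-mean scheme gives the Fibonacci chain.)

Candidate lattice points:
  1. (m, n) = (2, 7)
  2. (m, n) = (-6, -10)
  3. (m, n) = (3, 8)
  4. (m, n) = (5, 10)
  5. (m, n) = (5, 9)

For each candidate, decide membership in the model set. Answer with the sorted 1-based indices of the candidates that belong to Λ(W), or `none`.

4, 5

Compute τ' = (1−√5)/2 = -0.6180, so π⊥(m,n) = m -0.6180·n.
#1 (2,7): internal coord 2 + (7)·τ' = -2.3262; -2.3262 ∉ [-1.5, -0.3) → out
#2 (-6,-10): internal coord -6 + (-10)·τ' = +0.1803; +0.1803 ∉ [-1.5, -0.3) → out
#3 (3,8): internal coord 3 + (8)·τ' = -1.9443; -1.9443 ∉ [-1.5, -0.3) → out
#4 (5,10): internal coord 5 + (10)·τ' = -1.1803; -1.1803 ∈ [-1.5, -0.3) → IN Λ
#5 (5,9): internal coord 5 + (9)·τ' = -0.5623; -0.5623 ∈ [-1.5, -0.3) → IN Λ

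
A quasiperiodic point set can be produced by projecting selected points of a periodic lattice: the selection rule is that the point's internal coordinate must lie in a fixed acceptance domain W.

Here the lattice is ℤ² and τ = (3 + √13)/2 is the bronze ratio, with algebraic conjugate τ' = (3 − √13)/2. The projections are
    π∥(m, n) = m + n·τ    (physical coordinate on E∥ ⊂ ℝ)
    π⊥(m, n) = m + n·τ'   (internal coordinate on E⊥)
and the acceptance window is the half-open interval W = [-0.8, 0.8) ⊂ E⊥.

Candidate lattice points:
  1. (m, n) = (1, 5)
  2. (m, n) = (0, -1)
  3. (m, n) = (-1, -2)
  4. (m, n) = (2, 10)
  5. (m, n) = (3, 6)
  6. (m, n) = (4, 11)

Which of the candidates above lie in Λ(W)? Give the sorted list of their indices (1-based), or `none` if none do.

1, 2, 3, 6

Compute τ' = (3−√13)/2 = -0.30278, so π⊥(m,n) = m -0.30278·n.
candidate 1: (m,n)=(1,5) → π∥ = 1+5·τ ≈ 17.51388, π⊥ = 1+5·τ' ≈ -0.51388 ∈ [-0.8, 0.8) ⇒ IN Λ
candidate 2: (m,n)=(0,-1) → π∥ = 0-1·τ ≈ -3.30278, π⊥ = 0-1·τ' ≈ 0.30278 ∈ [-0.8, 0.8) ⇒ IN Λ
candidate 3: (m,n)=(-1,-2) → π∥ = -1-2·τ ≈ -7.60555, π⊥ = -1-2·τ' ≈ -0.39445 ∈ [-0.8, 0.8) ⇒ IN Λ
candidate 4: (m,n)=(2,10) → π∥ = 2+10·τ ≈ 35.02776, π⊥ = 2+10·τ' ≈ -1.02776 ∉ [-0.8, 0.8) ⇒ out
candidate 5: (m,n)=(3,6) → π∥ = 3+6·τ ≈ 22.81665, π⊥ = 3+6·τ' ≈ 1.18335 ∉ [-0.8, 0.8) ⇒ out
candidate 6: (m,n)=(4,11) → π∥ = 4+11·τ ≈ 40.33053, π⊥ = 4+11·τ' ≈ 0.66947 ∈ [-0.8, 0.8) ⇒ IN Λ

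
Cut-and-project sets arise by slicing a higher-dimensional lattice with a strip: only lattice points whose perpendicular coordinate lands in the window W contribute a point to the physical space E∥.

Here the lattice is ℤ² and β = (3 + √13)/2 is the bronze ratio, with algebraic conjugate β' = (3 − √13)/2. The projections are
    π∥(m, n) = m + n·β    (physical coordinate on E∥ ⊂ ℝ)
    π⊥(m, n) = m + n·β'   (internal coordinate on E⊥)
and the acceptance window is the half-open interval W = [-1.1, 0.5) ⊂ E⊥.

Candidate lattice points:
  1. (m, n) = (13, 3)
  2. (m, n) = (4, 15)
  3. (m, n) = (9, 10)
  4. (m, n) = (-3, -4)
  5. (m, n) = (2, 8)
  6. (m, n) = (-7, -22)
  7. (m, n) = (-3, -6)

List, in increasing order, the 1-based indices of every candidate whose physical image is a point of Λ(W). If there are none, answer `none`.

Compute β' = (3−√13)/2 = -0.3028, so π⊥(m,n) = m -0.3028·n.
candidate 1: (m,n)=(13,3) → π∥ = 13+3·β ≈ 22.9083, π⊥ = 13+3·β' ≈ 12.0917 ∉ [-1.1, 0.5) ⇒ out
candidate 2: (m,n)=(4,15) → π∥ = 4+15·β ≈ 53.5416, π⊥ = 4+15·β' ≈ -0.5416 ∈ [-1.1, 0.5) ⇒ IN Λ
candidate 3: (m,n)=(9,10) → π∥ = 9+10·β ≈ 42.0278, π⊥ = 9+10·β' ≈ 5.9722 ∉ [-1.1, 0.5) ⇒ out
candidate 4: (m,n)=(-3,-4) → π∥ = -3-4·β ≈ -16.2111, π⊥ = -3-4·β' ≈ -1.7889 ∉ [-1.1, 0.5) ⇒ out
candidate 5: (m,n)=(2,8) → π∥ = 2+8·β ≈ 28.4222, π⊥ = 2+8·β' ≈ -0.4222 ∈ [-1.1, 0.5) ⇒ IN Λ
candidate 6: (m,n)=(-7,-22) → π∥ = -7-22·β ≈ -79.6611, π⊥ = -7-22·β' ≈ -0.3389 ∈ [-1.1, 0.5) ⇒ IN Λ
candidate 7: (m,n)=(-3,-6) → π∥ = -3-6·β ≈ -22.8167, π⊥ = -3-6·β' ≈ -1.1833 ∉ [-1.1, 0.5) ⇒ out

2, 5, 6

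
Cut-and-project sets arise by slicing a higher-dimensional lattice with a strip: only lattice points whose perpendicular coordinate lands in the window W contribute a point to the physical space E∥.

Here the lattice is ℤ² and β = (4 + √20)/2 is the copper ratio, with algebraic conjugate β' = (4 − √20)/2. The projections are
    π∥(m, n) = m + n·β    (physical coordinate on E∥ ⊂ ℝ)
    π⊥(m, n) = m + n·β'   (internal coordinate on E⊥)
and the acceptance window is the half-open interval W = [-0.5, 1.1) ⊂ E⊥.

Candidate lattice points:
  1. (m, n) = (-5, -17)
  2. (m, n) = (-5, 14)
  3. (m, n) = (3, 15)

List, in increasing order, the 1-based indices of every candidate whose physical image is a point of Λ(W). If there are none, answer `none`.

Compute β' = (4−√20)/2 = -0.236068, so π⊥(m,n) = m -0.236068·n.
candidate 1: (m,n)=(-5,-17) → π∥ = -5-17·β ≈ -77.013156, π⊥ = -5-17·β' ≈ -0.986844 ∉ [-0.5, 1.1) ⇒ out
candidate 2: (m,n)=(-5,14) → π∥ = -5+14·β ≈ 54.304952, π⊥ = -5+14·β' ≈ -8.304952 ∉ [-0.5, 1.1) ⇒ out
candidate 3: (m,n)=(3,15) → π∥ = 3+15·β ≈ 66.541020, π⊥ = 3+15·β' ≈ -0.541020 ∉ [-0.5, 1.1) ⇒ out

none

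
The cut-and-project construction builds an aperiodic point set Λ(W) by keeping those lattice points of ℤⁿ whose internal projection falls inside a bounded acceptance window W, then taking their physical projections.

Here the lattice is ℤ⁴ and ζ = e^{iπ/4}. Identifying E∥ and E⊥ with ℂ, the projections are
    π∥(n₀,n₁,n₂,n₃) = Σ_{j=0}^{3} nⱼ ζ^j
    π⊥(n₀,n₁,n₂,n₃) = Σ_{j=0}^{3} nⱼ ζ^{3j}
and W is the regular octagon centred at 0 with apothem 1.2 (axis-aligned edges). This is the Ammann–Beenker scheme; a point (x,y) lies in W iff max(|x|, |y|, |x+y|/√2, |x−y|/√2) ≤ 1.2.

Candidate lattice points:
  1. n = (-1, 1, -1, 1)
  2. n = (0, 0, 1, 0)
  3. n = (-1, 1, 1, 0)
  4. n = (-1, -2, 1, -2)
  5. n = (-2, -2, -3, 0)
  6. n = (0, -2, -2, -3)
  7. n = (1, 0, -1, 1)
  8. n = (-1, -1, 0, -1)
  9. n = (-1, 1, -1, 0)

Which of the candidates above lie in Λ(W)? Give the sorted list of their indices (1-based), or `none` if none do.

2

With ζ = e^{iπ/4} the internal vectors are ζ^0,ζ^3,ζ^6,ζ^9.
#1 (-1, 1, -1, 1): internal (-1.0000, 2.4142); octagon support 2.4142 vs apothem 1.2 → ∉ W
#2 (0, 0, 1, 0): internal (0.0000, -1.0000); octagon support 1.0000 vs apothem 1.2 → ∈ W
#3 (-1, 1, 1, 0): internal (-1.7071, -0.2929); octagon support 1.7071 vs apothem 1.2 → ∉ W
#4 (-1, -2, 1, -2): internal (-1.0000, -3.8284); octagon support 3.8284 vs apothem 1.2 → ∉ W
#5 (-2, -2, -3, 0): internal (-0.5858, 1.5858); octagon support 1.5858 vs apothem 1.2 → ∉ W
#6 (0, -2, -2, -3): internal (-0.7071, -1.5355); octagon support 1.5858 vs apothem 1.2 → ∉ W
#7 (1, 0, -1, 1): internal (1.7071, 1.7071); octagon support 2.4142 vs apothem 1.2 → ∉ W
#8 (-1, -1, 0, -1): internal (-1.0000, -1.4142); octagon support 1.7071 vs apothem 1.2 → ∉ W
#9 (-1, 1, -1, 0): internal (-1.7071, 1.7071); octagon support 2.4142 vs apothem 1.2 → ∉ W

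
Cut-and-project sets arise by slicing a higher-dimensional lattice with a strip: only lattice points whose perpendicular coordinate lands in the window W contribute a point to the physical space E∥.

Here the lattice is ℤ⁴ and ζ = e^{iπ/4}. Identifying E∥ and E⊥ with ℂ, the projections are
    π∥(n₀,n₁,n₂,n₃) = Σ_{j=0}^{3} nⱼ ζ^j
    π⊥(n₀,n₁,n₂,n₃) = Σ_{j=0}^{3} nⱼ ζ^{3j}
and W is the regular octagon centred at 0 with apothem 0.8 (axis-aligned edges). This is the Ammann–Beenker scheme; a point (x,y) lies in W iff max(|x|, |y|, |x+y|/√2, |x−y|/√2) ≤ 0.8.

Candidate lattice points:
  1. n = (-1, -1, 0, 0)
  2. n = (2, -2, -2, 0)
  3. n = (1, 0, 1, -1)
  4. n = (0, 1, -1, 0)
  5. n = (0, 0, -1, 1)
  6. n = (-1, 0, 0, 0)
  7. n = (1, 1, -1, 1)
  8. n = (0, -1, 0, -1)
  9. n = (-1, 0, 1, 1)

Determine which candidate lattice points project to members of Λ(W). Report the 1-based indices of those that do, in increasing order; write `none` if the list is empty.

1, 9

π⊥(n) = n₀ + n₁ζ³ + n₂ζ⁶ + n₃ζ⁹ where ζ = e^{iπ/4}.
candidate 1: n = (-1, -1, 0, 0) → π⊥ ≈ (-0.292893, -0.707107); max(|x|,|y|,|x±y|/√2) = 0.707107 ≤ 0.8 ⇒ ∈ W
candidate 2: n = (2, -2, -2, 0) → π⊥ ≈ (+3.414214, +0.585786); max(|x|,|y|,|x±y|/√2) = 3.414214 > 0.8 ⇒ ∉ W
candidate 3: n = (1, 0, 1, -1) → π⊥ ≈ (+0.292893, -1.707107); max(|x|,|y|,|x±y|/√2) = 1.707107 > 0.8 ⇒ ∉ W
candidate 4: n = (0, 1, -1, 0) → π⊥ ≈ (-0.707107, +1.707107); max(|x|,|y|,|x±y|/√2) = 1.707107 > 0.8 ⇒ ∉ W
candidate 5: n = (0, 0, -1, 1) → π⊥ ≈ (+0.707107, +1.707107); max(|x|,|y|,|x±y|/√2) = 1.707107 > 0.8 ⇒ ∉ W
candidate 6: n = (-1, 0, 0, 0) → π⊥ ≈ (-1.000000, +0.000000); max(|x|,|y|,|x±y|/√2) = 1.000000 > 0.8 ⇒ ∉ W
candidate 7: n = (1, 1, -1, 1) → π⊥ ≈ (+1.000000, +2.414214); max(|x|,|y|,|x±y|/√2) = 2.414214 > 0.8 ⇒ ∉ W
candidate 8: n = (0, -1, 0, -1) → π⊥ ≈ (+0.000000, -1.414214); max(|x|,|y|,|x±y|/√2) = 1.414214 > 0.8 ⇒ ∉ W
candidate 9: n = (-1, 0, 1, 1) → π⊥ ≈ (-0.292893, -0.292893); max(|x|,|y|,|x±y|/√2) = 0.414214 ≤ 0.8 ⇒ ∈ W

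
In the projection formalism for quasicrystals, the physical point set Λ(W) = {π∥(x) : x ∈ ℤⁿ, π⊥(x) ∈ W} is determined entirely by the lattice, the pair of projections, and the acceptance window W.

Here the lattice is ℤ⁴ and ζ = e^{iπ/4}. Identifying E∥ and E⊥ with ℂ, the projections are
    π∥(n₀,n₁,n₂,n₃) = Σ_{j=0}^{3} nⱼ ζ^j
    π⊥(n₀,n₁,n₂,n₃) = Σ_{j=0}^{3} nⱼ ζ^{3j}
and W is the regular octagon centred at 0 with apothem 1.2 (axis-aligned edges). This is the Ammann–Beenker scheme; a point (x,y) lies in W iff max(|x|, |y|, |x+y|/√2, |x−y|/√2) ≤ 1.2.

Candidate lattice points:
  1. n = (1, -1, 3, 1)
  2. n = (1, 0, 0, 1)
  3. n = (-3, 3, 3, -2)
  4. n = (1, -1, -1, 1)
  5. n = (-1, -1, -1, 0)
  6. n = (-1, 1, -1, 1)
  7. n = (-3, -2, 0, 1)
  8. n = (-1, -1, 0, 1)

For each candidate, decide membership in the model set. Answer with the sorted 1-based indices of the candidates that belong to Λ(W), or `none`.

With ζ = e^{iπ/4} the internal vectors are ζ^0,ζ^3,ζ^6,ζ^9.
#1 (1, -1, 3, 1): internal (2.41421, -3.00000); octagon support 3.82843 vs apothem 1.2 → ∉ W
#2 (1, 0, 0, 1): internal (1.70711, 0.70711); octagon support 1.70711 vs apothem 1.2 → ∉ W
#3 (-3, 3, 3, -2): internal (-6.53553, -2.29289); octagon support 6.53553 vs apothem 1.2 → ∉ W
#4 (1, -1, -1, 1): internal (2.41421, 1.00000); octagon support 2.41421 vs apothem 1.2 → ∉ W
#5 (-1, -1, -1, 0): internal (-0.29289, 0.29289); octagon support 0.41421 vs apothem 1.2 → ∈ W
#6 (-1, 1, -1, 1): internal (-1.00000, 2.41421); octagon support 2.41421 vs apothem 1.2 → ∉ W
#7 (-3, -2, 0, 1): internal (-0.87868, -0.70711); octagon support 1.12132 vs apothem 1.2 → ∈ W
#8 (-1, -1, 0, 1): internal (0.41421, 0.00000); octagon support 0.41421 vs apothem 1.2 → ∈ W

5, 7, 8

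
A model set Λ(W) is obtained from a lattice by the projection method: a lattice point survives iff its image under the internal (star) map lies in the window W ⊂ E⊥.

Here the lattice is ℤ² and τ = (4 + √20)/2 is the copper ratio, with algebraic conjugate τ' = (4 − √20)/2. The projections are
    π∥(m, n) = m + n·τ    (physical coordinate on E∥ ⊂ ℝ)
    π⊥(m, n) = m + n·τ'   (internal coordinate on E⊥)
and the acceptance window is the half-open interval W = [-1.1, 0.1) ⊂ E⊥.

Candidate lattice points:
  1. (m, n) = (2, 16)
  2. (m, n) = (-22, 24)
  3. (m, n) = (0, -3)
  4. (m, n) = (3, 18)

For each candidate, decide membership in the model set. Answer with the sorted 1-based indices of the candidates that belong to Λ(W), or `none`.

Compute τ' = (4−√20)/2 = -0.236068, so π⊥(m,n) = m -0.236068·n.
#1 (2,16): internal coord 2 + (16)·τ' = -1.777088; -1.777088 ∉ [-1.1, 0.1) → out
#2 (-22,24): internal coord -22 + (24)·τ' = -27.665631; -27.665631 ∉ [-1.1, 0.1) → out
#3 (0,-3): internal coord 0 + (-3)·τ' = +0.708204; +0.708204 ∉ [-1.1, 0.1) → out
#4 (3,18): internal coord 3 + (18)·τ' = -1.249224; -1.249224 ∉ [-1.1, 0.1) → out

none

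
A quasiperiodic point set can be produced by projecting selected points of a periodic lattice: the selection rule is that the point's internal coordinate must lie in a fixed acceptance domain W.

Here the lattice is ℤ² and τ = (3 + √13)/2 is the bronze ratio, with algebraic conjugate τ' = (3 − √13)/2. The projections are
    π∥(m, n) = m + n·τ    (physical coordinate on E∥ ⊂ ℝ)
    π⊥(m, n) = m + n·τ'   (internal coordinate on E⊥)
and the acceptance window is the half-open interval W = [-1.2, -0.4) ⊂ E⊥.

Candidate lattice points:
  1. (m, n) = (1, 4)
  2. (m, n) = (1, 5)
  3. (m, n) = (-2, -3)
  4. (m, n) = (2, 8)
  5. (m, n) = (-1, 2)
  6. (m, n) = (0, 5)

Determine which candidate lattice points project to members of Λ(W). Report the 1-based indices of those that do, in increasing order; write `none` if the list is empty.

Compute τ' = (3−√13)/2 = -0.30278, so π⊥(m,n) = m -0.30278·n.
[1] lift (1,4): star map gives -0.21110; window check -1.2 ≤ -0.21110 < -0.4 is false → out
[2] lift (1,5): star map gives -0.51388; window check -1.2 ≤ -0.51388 < -0.4 is true → IN Λ
[3] lift (-2,-3): star map gives -1.09167; window check -1.2 ≤ -1.09167 < -0.4 is true → IN Λ
[4] lift (2,8): star map gives -0.42221; window check -1.2 ≤ -0.42221 < -0.4 is true → IN Λ
[5] lift (-1,2): star map gives -1.60555; window check -1.2 ≤ -1.60555 < -0.4 is false → out
[6] lift (0,5): star map gives -1.51388; window check -1.2 ≤ -1.51388 < -0.4 is false → out

2, 3, 4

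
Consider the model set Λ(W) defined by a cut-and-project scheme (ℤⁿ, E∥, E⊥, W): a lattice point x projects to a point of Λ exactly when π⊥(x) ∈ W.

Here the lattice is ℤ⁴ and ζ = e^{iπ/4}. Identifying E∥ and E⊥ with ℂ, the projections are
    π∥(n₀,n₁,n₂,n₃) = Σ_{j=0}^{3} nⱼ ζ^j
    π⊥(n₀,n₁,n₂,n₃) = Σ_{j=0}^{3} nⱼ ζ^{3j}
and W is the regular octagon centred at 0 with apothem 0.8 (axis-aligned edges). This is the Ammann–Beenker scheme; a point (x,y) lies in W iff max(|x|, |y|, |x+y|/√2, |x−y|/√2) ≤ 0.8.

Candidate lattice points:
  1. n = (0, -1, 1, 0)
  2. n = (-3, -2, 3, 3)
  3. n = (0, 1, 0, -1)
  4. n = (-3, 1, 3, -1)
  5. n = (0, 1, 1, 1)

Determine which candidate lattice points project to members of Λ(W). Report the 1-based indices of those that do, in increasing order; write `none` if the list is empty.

Internal map: ζ^{3j} for j=0..3 gives (1,0), (−√2/2,√2/2), (0,−1), (√2/2,√2/2).
#1 (0, -1, 1, 0): internal (0.70711, -1.70711); octagon support 1.70711 vs apothem 0.8 → ∉ W
#2 (-3, -2, 3, 3): internal (0.53553, -2.29289); octagon support 2.29289 vs apothem 0.8 → ∉ W
#3 (0, 1, 0, -1): internal (-1.41421, 0.00000); octagon support 1.41421 vs apothem 0.8 → ∉ W
#4 (-3, 1, 3, -1): internal (-4.41421, -3.00000); octagon support 5.24264 vs apothem 0.8 → ∉ W
#5 (0, 1, 1, 1): internal (0.00000, 0.41421); octagon support 0.41421 vs apothem 0.8 → ∈ W

5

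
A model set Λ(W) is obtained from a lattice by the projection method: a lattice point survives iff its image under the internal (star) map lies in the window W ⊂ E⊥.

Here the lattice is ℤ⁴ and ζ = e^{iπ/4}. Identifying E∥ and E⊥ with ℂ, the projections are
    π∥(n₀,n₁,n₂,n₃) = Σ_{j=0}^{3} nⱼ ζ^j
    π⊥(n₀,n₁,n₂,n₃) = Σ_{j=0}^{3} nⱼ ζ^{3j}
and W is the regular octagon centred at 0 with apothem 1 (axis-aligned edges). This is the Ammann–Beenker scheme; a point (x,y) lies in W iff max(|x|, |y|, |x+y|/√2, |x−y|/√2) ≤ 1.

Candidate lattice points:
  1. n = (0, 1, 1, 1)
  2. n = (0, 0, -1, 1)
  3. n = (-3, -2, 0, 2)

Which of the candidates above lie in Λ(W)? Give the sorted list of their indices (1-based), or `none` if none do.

With ζ = e^{iπ/4} the internal vectors are ζ^0,ζ^3,ζ^6,ζ^9.
#1 (0, 1, 1, 1): internal (0.00000, 0.41421); octagon support 0.41421 vs apothem 1 → ∈ W
#2 (0, 0, -1, 1): internal (0.70711, 1.70711); octagon support 1.70711 vs apothem 1 → ∉ W
#3 (-3, -2, 0, 2): internal (-0.17157, 0.00000); octagon support 0.17157 vs apothem 1 → ∈ W

1, 3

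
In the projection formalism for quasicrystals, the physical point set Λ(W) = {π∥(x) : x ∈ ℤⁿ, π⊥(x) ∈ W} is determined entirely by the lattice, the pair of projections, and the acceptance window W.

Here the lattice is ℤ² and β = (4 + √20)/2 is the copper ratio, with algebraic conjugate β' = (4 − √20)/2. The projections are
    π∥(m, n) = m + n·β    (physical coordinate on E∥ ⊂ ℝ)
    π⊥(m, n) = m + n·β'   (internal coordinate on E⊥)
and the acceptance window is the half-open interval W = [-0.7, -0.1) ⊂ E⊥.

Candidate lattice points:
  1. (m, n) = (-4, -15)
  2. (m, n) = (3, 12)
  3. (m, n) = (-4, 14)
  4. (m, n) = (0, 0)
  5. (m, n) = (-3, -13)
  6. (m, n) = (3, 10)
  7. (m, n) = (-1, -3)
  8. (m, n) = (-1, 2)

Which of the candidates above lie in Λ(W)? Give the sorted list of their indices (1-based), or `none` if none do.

1, 7

Numerically β ≈ 4.236068 and β' = −1/β ≈ -0.236068.
#1 (-4,-15): internal coord -4 + (-15)·β' = -0.458980; -0.458980 ∈ [-0.7, -0.1) → IN Λ
#2 (3,12): internal coord 3 + (12)·β' = +0.167184; +0.167184 ∉ [-0.7, -0.1) → out
#3 (-4,14): internal coord -4 + (14)·β' = -7.304952; -7.304952 ∉ [-0.7, -0.1) → out
#4 (0,0): internal coord 0 + (0)·β' = +0.000000; +0.000000 ∉ [-0.7, -0.1) → out
#5 (-3,-13): internal coord -3 + (-13)·β' = +0.068884; +0.068884 ∉ [-0.7, -0.1) → out
#6 (3,10): internal coord 3 + (10)·β' = +0.639320; +0.639320 ∉ [-0.7, -0.1) → out
#7 (-1,-3): internal coord -1 + (-3)·β' = -0.291796; -0.291796 ∈ [-0.7, -0.1) → IN Λ
#8 (-1,2): internal coord -1 + (2)·β' = -1.472136; -1.472136 ∉ [-0.7, -0.1) → out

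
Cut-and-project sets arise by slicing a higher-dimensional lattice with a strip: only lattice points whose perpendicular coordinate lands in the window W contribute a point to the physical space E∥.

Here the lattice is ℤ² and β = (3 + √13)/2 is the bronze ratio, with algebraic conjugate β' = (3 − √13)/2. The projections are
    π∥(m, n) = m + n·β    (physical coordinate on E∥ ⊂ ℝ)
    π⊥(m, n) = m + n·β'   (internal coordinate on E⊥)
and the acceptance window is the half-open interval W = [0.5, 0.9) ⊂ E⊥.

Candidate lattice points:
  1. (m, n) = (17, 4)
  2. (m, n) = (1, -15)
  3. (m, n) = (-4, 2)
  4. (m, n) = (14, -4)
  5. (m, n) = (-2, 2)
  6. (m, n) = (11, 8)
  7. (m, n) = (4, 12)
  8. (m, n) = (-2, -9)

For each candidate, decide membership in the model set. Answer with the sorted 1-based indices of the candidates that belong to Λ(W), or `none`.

Numerically β ≈ 3.3028 and β' = −1/β ≈ -0.3028.
#1 (17,4): internal coord 17 + (4)·β' = +15.7889; +15.7889 ∉ [0.5, 0.9) → out
#2 (1,-15): internal coord 1 + (-15)·β' = +5.5416; +5.5416 ∉ [0.5, 0.9) → out
#3 (-4,2): internal coord -4 + (2)·β' = -4.6056; -4.6056 ∉ [0.5, 0.9) → out
#4 (14,-4): internal coord 14 + (-4)·β' = +15.2111; +15.2111 ∉ [0.5, 0.9) → out
#5 (-2,2): internal coord -2 + (2)·β' = -2.6056; -2.6056 ∉ [0.5, 0.9) → out
#6 (11,8): internal coord 11 + (8)·β' = +8.5778; +8.5778 ∉ [0.5, 0.9) → out
#7 (4,12): internal coord 4 + (12)·β' = +0.3667; +0.3667 ∉ [0.5, 0.9) → out
#8 (-2,-9): internal coord -2 + (-9)·β' = +0.7250; +0.7250 ∈ [0.5, 0.9) → IN Λ

8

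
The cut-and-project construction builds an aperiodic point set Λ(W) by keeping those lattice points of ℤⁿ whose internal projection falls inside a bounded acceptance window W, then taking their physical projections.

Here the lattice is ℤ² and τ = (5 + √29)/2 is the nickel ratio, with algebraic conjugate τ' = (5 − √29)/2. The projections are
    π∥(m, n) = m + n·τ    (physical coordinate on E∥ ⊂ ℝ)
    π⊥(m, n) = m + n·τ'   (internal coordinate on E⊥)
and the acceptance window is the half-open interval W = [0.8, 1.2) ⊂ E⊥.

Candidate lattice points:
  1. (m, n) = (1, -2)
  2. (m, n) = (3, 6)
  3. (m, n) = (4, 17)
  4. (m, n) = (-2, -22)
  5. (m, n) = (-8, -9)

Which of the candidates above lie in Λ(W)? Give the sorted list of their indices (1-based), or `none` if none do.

none

Compute τ' = (5−√29)/2 = -0.19258, so π⊥(m,n) = m -0.19258·n.
#1 (1,-2): internal coord 1 + (-2)·τ' = +1.38516; +1.38516 ∉ [0.8, 1.2) → out
#2 (3,6): internal coord 3 + (6)·τ' = +1.84451; +1.84451 ∉ [0.8, 1.2) → out
#3 (4,17): internal coord 4 + (17)·τ' = +0.72610; +0.72610 ∉ [0.8, 1.2) → out
#4 (-2,-22): internal coord -2 + (-22)·τ' = +2.23681; +2.23681 ∉ [0.8, 1.2) → out
#5 (-8,-9): internal coord -8 + (-9)·τ' = -6.26676; -6.26676 ∉ [0.8, 1.2) → out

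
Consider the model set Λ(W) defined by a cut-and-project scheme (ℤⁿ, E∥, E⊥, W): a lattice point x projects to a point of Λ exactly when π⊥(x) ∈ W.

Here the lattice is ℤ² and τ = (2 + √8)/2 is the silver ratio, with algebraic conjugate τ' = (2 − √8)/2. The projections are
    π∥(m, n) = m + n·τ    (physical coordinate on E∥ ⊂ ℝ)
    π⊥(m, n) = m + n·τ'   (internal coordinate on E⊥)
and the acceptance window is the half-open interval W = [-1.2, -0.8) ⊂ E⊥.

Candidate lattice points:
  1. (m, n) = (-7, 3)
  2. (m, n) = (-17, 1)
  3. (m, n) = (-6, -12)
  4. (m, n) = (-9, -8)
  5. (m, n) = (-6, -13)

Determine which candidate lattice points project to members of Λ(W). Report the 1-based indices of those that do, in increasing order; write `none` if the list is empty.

Compute τ' = (2−√8)/2 = -0.41421, so π⊥(m,n) = m -0.41421·n.
candidate 1: (m,n)=(-7,3) → π∥ = -7+3·τ ≈ 0.24264, π⊥ = -7+3·τ' ≈ -8.24264 ∉ [-1.2, -0.8) ⇒ out
candidate 2: (m,n)=(-17,1) → π∥ = -17+1·τ ≈ -14.58579, π⊥ = -17+1·τ' ≈ -17.41421 ∉ [-1.2, -0.8) ⇒ out
candidate 3: (m,n)=(-6,-12) → π∥ = -6-12·τ ≈ -34.97056, π⊥ = -6-12·τ' ≈ -1.02944 ∈ [-1.2, -0.8) ⇒ IN Λ
candidate 4: (m,n)=(-9,-8) → π∥ = -9-8·τ ≈ -28.31371, π⊥ = -9-8·τ' ≈ -5.68629 ∉ [-1.2, -0.8) ⇒ out
candidate 5: (m,n)=(-6,-13) → π∥ = -6-13·τ ≈ -37.38478, π⊥ = -6-13·τ' ≈ -0.61522 ∉ [-1.2, -0.8) ⇒ out

3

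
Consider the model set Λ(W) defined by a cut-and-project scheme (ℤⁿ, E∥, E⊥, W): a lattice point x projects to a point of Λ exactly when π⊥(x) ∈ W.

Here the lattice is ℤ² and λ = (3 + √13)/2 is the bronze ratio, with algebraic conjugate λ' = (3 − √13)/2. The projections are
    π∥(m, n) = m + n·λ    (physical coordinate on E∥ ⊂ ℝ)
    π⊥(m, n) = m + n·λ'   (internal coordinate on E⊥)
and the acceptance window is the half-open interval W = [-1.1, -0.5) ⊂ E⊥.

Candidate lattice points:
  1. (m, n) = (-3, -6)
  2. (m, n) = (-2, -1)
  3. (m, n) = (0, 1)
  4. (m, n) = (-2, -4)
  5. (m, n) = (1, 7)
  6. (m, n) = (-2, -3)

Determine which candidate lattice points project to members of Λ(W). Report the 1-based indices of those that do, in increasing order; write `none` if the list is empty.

λ' = (3−√13)/2 ≈ -0.3028.
candidate 1: (m,n)=(-3,-6) → π∥ = -3-6·λ ≈ -22.8167, π⊥ = -3-6·λ' ≈ -1.1833 ∉ [-1.1, -0.5) ⇒ out
candidate 2: (m,n)=(-2,-1) → π∥ = -2-1·λ ≈ -5.3028, π⊥ = -2-1·λ' ≈ -1.6972 ∉ [-1.1, -0.5) ⇒ out
candidate 3: (m,n)=(0,1) → π∥ = 0+1·λ ≈ 3.3028, π⊥ = 0+1·λ' ≈ -0.3028 ∉ [-1.1, -0.5) ⇒ out
candidate 4: (m,n)=(-2,-4) → π∥ = -2-4·λ ≈ -15.2111, π⊥ = -2-4·λ' ≈ -0.7889 ∈ [-1.1, -0.5) ⇒ IN Λ
candidate 5: (m,n)=(1,7) → π∥ = 1+7·λ ≈ 24.1194, π⊥ = 1+7·λ' ≈ -1.1194 ∉ [-1.1, -0.5) ⇒ out
candidate 6: (m,n)=(-2,-3) → π∥ = -2-3·λ ≈ -11.9083, π⊥ = -2-3·λ' ≈ -1.0917 ∈ [-1.1, -0.5) ⇒ IN Λ

4, 6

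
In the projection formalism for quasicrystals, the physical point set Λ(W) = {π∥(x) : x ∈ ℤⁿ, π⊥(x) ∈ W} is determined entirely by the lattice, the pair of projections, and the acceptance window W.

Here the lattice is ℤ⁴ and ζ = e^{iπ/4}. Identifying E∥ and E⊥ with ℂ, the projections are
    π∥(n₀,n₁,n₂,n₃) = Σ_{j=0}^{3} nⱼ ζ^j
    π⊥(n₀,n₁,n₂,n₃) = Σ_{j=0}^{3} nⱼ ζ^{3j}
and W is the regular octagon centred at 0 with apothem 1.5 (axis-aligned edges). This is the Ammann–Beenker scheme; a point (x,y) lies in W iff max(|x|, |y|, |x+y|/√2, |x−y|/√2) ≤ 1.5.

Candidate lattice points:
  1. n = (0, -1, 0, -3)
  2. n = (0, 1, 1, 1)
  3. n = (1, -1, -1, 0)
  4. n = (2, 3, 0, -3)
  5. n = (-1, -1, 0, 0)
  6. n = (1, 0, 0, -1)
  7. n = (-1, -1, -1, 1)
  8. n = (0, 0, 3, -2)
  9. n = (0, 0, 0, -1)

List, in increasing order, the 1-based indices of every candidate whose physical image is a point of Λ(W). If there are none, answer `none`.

π⊥(n) = n₀ + n₁ζ³ + n₂ζ⁶ + n₃ζ⁹ where ζ = e^{iπ/4}.
candidate 1: n = (0, -1, 0, -3) → π⊥ ≈ (-1.414214, -2.828427); max(|x|,|y|,|x±y|/√2) = 3.000000 > 1.5 ⇒ ∉ W
candidate 2: n = (0, 1, 1, 1) → π⊥ ≈ (+0.000000, +0.414214); max(|x|,|y|,|x±y|/√2) = 0.414214 ≤ 1.5 ⇒ ∈ W
candidate 3: n = (1, -1, -1, 0) → π⊥ ≈ (+1.707107, +0.292893); max(|x|,|y|,|x±y|/√2) = 1.707107 > 1.5 ⇒ ∉ W
candidate 4: n = (2, 3, 0, -3) → π⊥ ≈ (-2.242641, +0.000000); max(|x|,|y|,|x±y|/√2) = 2.242641 > 1.5 ⇒ ∉ W
candidate 5: n = (-1, -1, 0, 0) → π⊥ ≈ (-0.292893, -0.707107); max(|x|,|y|,|x±y|/√2) = 0.707107 ≤ 1.5 ⇒ ∈ W
candidate 6: n = (1, 0, 0, -1) → π⊥ ≈ (+0.292893, -0.707107); max(|x|,|y|,|x±y|/√2) = 0.707107 ≤ 1.5 ⇒ ∈ W
candidate 7: n = (-1, -1, -1, 1) → π⊥ ≈ (+0.414214, +1.000000); max(|x|,|y|,|x±y|/√2) = 1.000000 ≤ 1.5 ⇒ ∈ W
candidate 8: n = (0, 0, 3, -2) → π⊥ ≈ (-1.414214, -4.414214); max(|x|,|y|,|x±y|/√2) = 4.414214 > 1.5 ⇒ ∉ W
candidate 9: n = (0, 0, 0, -1) → π⊥ ≈ (-0.707107, -0.707107); max(|x|,|y|,|x±y|/√2) = 1.000000 ≤ 1.5 ⇒ ∈ W

2, 5, 6, 7, 9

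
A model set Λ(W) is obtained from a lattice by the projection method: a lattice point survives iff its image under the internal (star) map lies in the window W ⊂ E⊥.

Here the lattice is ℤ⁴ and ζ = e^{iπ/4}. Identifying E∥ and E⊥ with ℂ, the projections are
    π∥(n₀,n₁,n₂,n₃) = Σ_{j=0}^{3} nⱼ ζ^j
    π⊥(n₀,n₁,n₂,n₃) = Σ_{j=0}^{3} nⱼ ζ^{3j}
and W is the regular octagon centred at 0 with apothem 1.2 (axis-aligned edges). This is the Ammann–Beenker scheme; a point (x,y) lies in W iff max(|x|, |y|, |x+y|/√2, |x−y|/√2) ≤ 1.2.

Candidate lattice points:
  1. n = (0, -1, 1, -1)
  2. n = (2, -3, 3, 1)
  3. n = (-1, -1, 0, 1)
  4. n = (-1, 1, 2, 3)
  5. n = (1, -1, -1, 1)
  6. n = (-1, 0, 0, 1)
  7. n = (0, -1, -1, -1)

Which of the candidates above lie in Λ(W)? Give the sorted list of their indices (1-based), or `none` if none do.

3, 4, 6, 7

Internal map: ζ^{3j} for j=0..3 gives (1,0), (−√2/2,√2/2), (0,−1), (√2/2,√2/2).
#1 (0, -1, 1, -1): internal (0.00000, -2.41421); octagon support 2.41421 vs apothem 1.2 → ∉ W
#2 (2, -3, 3, 1): internal (4.82843, -4.41421); octagon support 6.53553 vs apothem 1.2 → ∉ W
#3 (-1, -1, 0, 1): internal (0.41421, 0.00000); octagon support 0.41421 vs apothem 1.2 → ∈ W
#4 (-1, 1, 2, 3): internal (0.41421, 0.82843); octagon support 0.87868 vs apothem 1.2 → ∈ W
#5 (1, -1, -1, 1): internal (2.41421, 1.00000); octagon support 2.41421 vs apothem 1.2 → ∉ W
#6 (-1, 0, 0, 1): internal (-0.29289, 0.70711); octagon support 0.70711 vs apothem 1.2 → ∈ W
#7 (0, -1, -1, -1): internal (0.00000, -0.41421); octagon support 0.41421 vs apothem 1.2 → ∈ W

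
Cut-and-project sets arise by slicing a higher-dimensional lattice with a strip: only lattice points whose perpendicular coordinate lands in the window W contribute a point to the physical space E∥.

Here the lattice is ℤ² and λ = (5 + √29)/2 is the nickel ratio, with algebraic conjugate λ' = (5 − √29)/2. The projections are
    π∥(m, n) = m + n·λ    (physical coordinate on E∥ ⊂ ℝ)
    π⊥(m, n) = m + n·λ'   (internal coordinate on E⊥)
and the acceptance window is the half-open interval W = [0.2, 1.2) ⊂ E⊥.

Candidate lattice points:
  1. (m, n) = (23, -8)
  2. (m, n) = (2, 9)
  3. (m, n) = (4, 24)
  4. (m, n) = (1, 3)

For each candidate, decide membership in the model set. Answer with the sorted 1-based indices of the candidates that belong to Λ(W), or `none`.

2, 4

λ' = (5−√29)/2 ≈ -0.1926.
[1] lift (23,-8): star map gives 24.5407; window check 0.2 ≤ 24.5407 < 1.2 is false → out
[2] lift (2,9): star map gives 0.2668; window check 0.2 ≤ 0.2668 < 1.2 is true → IN Λ
[3] lift (4,24): star map gives -0.6220; window check 0.2 ≤ -0.6220 < 1.2 is false → out
[4] lift (1,3): star map gives 0.4223; window check 0.2 ≤ 0.4223 < 1.2 is true → IN Λ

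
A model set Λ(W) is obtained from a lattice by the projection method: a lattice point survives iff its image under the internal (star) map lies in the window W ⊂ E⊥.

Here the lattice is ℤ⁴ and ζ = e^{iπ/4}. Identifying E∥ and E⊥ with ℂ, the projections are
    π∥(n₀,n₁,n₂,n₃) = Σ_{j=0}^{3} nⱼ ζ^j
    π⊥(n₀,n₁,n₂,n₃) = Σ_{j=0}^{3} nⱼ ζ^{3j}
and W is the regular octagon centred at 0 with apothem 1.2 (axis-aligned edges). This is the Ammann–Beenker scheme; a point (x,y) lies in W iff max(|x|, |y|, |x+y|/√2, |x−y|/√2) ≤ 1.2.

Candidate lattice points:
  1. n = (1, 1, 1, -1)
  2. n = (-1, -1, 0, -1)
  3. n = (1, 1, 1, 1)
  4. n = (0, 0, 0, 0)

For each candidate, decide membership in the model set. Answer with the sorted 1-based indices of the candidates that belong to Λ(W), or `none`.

1, 3, 4

Internal map: ζ^{3j} for j=0..3 gives (1,0), (−√2/2,√2/2), (0,−1), (√2/2,√2/2).
#1 (1, 1, 1, -1): internal (-0.41421, -1.00000); octagon support 1.00000 vs apothem 1.2 → ∈ W
#2 (-1, -1, 0, -1): internal (-1.00000, -1.41421); octagon support 1.70711 vs apothem 1.2 → ∉ W
#3 (1, 1, 1, 1): internal (1.00000, 0.41421); octagon support 1.00000 vs apothem 1.2 → ∈ W
#4 (0, 0, 0, 0): internal (0.00000, 0.00000); octagon support 0.00000 vs apothem 1.2 → ∈ W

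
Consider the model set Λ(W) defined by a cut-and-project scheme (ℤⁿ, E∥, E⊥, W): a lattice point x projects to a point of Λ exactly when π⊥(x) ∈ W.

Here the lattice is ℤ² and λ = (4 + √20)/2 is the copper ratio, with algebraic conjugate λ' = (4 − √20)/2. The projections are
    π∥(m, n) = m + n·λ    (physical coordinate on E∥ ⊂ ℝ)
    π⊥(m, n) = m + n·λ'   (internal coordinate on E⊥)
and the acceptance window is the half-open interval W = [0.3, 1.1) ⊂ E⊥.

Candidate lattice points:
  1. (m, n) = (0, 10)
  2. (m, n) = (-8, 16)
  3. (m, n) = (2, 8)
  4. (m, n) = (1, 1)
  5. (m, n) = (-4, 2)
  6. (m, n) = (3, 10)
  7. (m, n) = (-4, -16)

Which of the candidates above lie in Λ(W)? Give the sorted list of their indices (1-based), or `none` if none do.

Numerically λ ≈ 4.236068 and λ' = −1/λ ≈ -0.236068.
[1] lift (0,10): star map gives -2.360680; window check 0.3 ≤ -2.360680 < 1.1 is false → out
[2] lift (-8,16): star map gives -11.777088; window check 0.3 ≤ -11.777088 < 1.1 is false → out
[3] lift (2,8): star map gives 0.111456; window check 0.3 ≤ 0.111456 < 1.1 is false → out
[4] lift (1,1): star map gives 0.763932; window check 0.3 ≤ 0.763932 < 1.1 is true → IN Λ
[5] lift (-4,2): star map gives -4.472136; window check 0.3 ≤ -4.472136 < 1.1 is false → out
[6] lift (3,10): star map gives 0.639320; window check 0.3 ≤ 0.639320 < 1.1 is true → IN Λ
[7] lift (-4,-16): star map gives -0.222912; window check 0.3 ≤ -0.222912 < 1.1 is false → out

4, 6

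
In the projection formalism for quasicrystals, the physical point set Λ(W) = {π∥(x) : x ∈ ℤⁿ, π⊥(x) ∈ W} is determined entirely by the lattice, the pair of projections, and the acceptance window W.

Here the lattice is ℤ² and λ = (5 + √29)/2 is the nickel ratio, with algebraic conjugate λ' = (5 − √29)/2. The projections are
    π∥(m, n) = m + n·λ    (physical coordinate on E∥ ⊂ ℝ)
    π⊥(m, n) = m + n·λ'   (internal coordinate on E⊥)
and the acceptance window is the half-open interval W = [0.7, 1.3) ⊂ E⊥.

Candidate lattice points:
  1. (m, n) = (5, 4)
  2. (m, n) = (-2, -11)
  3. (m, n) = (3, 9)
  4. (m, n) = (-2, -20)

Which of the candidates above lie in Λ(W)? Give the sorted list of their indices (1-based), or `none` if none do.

3

λ' = (5−√29)/2 ≈ -0.19258.
#1 (5,4): internal coord 5 + (4)·λ' = +4.22967; +4.22967 ∉ [0.7, 1.3) → out
#2 (-2,-11): internal coord -2 + (-11)·λ' = +0.11841; +0.11841 ∉ [0.7, 1.3) → out
#3 (3,9): internal coord 3 + (9)·λ' = +1.26676; +1.26676 ∈ [0.7, 1.3) → IN Λ
#4 (-2,-20): internal coord -2 + (-20)·λ' = +1.85165; +1.85165 ∉ [0.7, 1.3) → out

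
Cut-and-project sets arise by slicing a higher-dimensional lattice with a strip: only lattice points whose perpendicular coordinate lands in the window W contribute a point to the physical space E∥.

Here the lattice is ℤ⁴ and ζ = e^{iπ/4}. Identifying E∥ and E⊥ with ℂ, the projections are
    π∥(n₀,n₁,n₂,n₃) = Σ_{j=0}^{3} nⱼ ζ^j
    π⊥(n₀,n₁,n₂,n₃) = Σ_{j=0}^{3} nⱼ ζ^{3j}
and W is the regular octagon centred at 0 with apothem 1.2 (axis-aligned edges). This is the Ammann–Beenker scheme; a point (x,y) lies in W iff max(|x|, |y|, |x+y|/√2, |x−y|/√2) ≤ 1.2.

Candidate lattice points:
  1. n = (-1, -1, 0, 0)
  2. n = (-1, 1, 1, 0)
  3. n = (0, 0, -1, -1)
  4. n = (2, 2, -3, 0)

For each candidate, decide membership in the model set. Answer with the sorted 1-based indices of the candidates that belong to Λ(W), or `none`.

Internal map: ζ^{3j} for j=0..3 gives (1,0), (−√2/2,√2/2), (0,−1), (√2/2,√2/2).
candidate 1: n = (-1, -1, 0, 0) → π⊥ ≈ (-0.2929, -0.7071); max(|x|,|y|,|x±y|/√2) = 0.7071 ≤ 1.2 ⇒ ∈ W
candidate 2: n = (-1, 1, 1, 0) → π⊥ ≈ (-1.7071, -0.2929); max(|x|,|y|,|x±y|/√2) = 1.7071 > 1.2 ⇒ ∉ W
candidate 3: n = (0, 0, -1, -1) → π⊥ ≈ (-0.7071, +0.2929); max(|x|,|y|,|x±y|/√2) = 0.7071 ≤ 1.2 ⇒ ∈ W
candidate 4: n = (2, 2, -3, 0) → π⊥ ≈ (+0.5858, +4.4142); max(|x|,|y|,|x±y|/√2) = 4.4142 > 1.2 ⇒ ∉ W

1, 3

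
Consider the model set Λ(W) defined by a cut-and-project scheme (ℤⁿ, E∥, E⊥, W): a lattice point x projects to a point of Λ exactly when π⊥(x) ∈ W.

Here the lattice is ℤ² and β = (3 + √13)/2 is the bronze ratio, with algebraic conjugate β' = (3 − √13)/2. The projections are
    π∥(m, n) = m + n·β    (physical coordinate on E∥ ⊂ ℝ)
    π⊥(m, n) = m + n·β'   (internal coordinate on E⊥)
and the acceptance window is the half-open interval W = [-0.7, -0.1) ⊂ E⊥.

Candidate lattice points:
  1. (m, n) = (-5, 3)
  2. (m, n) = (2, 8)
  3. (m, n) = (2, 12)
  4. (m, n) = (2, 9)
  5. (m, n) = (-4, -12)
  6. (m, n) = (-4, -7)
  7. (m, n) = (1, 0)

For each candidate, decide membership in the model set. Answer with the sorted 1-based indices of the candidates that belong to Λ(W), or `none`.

Compute β' = (3−√13)/2 = -0.302776, so π⊥(m,n) = m -0.302776·n.
#1 (-5,3): internal coord -5 + (3)·β' = -5.908327; -5.908327 ∉ [-0.7, -0.1) → out
#2 (2,8): internal coord 2 + (8)·β' = -0.422205; -0.422205 ∈ [-0.7, -0.1) → IN Λ
#3 (2,12): internal coord 2 + (12)·β' = -1.633308; -1.633308 ∉ [-0.7, -0.1) → out
#4 (2,9): internal coord 2 + (9)·β' = -0.724981; -0.724981 ∉ [-0.7, -0.1) → out
#5 (-4,-12): internal coord -4 + (-12)·β' = -0.366692; -0.366692 ∈ [-0.7, -0.1) → IN Λ
#6 (-4,-7): internal coord -4 + (-7)·β' = -1.880571; -1.880571 ∉ [-0.7, -0.1) → out
#7 (1,0): internal coord 1 + (0)·β' = +1.000000; +1.000000 ∉ [-0.7, -0.1) → out

2, 5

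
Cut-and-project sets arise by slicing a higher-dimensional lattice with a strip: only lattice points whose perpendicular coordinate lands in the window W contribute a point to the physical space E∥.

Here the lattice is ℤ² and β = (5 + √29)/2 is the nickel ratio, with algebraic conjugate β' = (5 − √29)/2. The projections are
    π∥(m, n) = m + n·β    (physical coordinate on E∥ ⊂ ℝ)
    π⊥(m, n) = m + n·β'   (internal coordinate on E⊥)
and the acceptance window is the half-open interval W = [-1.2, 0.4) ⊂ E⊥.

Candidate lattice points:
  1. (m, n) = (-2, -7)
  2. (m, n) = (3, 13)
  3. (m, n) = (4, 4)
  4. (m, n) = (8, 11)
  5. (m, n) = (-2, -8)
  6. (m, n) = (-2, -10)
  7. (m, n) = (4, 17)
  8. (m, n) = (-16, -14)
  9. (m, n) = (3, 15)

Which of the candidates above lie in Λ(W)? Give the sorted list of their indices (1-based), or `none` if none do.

1, 5, 6, 9

β' = (5−√29)/2 ≈ -0.192582.
candidate 1: (m,n)=(-2,-7) → π∥ = -2-7·β ≈ -38.348077, π⊥ = -2-7·β' ≈ -0.651923 ∈ [-1.2, 0.4) ⇒ IN Λ
candidate 2: (m,n)=(3,13) → π∥ = 3+13·β ≈ 70.503571, π⊥ = 3+13·β' ≈ 0.496429 ∉ [-1.2, 0.4) ⇒ out
candidate 3: (m,n)=(4,4) → π∥ = 4+4·β ≈ 24.770330, π⊥ = 4+4·β' ≈ 3.229670 ∉ [-1.2, 0.4) ⇒ out
candidate 4: (m,n)=(8,11) → π∥ = 8+11·β ≈ 65.118406, π⊥ = 8+11·β' ≈ 5.881594 ∉ [-1.2, 0.4) ⇒ out
candidate 5: (m,n)=(-2,-8) → π∥ = -2-8·β ≈ -43.540659, π⊥ = -2-8·β' ≈ -0.459341 ∈ [-1.2, 0.4) ⇒ IN Λ
candidate 6: (m,n)=(-2,-10) → π∥ = -2-10·β ≈ -53.925824, π⊥ = -2-10·β' ≈ -0.074176 ∈ [-1.2, 0.4) ⇒ IN Λ
candidate 7: (m,n)=(4,17) → π∥ = 4+17·β ≈ 92.273901, π⊥ = 4+17·β' ≈ 0.726099 ∉ [-1.2, 0.4) ⇒ out
candidate 8: (m,n)=(-16,-14) → π∥ = -16-14·β ≈ -88.696154, π⊥ = -16-14·β' ≈ -13.303846 ∉ [-1.2, 0.4) ⇒ out
candidate 9: (m,n)=(3,15) → π∥ = 3+15·β ≈ 80.888736, π⊥ = 3+15·β' ≈ 0.111264 ∈ [-1.2, 0.4) ⇒ IN Λ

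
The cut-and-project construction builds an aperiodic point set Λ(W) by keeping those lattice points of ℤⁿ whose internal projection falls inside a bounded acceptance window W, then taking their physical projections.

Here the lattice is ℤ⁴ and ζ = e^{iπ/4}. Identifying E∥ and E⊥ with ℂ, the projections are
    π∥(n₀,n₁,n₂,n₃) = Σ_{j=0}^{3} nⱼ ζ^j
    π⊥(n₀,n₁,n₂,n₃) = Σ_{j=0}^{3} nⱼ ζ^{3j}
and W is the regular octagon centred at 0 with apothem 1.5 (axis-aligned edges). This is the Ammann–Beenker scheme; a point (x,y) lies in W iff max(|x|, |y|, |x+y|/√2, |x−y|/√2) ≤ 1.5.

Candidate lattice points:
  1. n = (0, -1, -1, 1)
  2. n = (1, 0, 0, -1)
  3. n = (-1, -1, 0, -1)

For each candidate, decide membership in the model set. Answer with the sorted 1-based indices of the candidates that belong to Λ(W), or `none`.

2

π⊥(n) = n₀ + n₁ζ³ + n₂ζ⁶ + n₃ζ⁹ where ζ = e^{iπ/4}.
candidate 1: n = (0, -1, -1, 1) → π⊥ ≈ (+1.414214, +1.000000); max(|x|,|y|,|x±y|/√2) = 1.707107 > 1.5 ⇒ ∉ W
candidate 2: n = (1, 0, 0, -1) → π⊥ ≈ (+0.292893, -0.707107); max(|x|,|y|,|x±y|/√2) = 0.707107 ≤ 1.5 ⇒ ∈ W
candidate 3: n = (-1, -1, 0, -1) → π⊥ ≈ (-1.000000, -1.414214); max(|x|,|y|,|x±y|/√2) = 1.707107 > 1.5 ⇒ ∉ W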